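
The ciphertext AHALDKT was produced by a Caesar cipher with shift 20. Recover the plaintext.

GNGRJQZ

A(0): 0−20=-20≡6 → G
H(7): 7−20=-13≡13 → N
A(0): 0−20=-20≡6 → G
L(11): 11−20=-9≡17 → R
D(3): 3−20=-17≡9 → J
K(10): 10−20=-10≡16 → Q
T(19): 19−20=-1≡25 → Z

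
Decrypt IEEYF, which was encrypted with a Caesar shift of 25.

I(8): 8−25=-17≡9 → J
E(4): 4−25=-21≡5 → F
E(4): 4−25=-21≡5 → F
Y(24): 24−25=-1≡25 → Z
F(5): 5−25=-20≡6 → G

JFFZG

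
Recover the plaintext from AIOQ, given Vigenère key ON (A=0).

Repeat the key across the ciphertext: ONON
A(0)−O(14): -14≡12 → M
I(8)−N(13): -5≡21 → V
O(14)−O(14): 0 → A
Q(16)−N(13): 3 → D

MVAD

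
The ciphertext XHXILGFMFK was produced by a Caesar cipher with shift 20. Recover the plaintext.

DNDORMLSLQ

X(23): 23−20=3 → D
H(7): 7−20=-13≡13 → N
X(23): 23−20=3 → D
I(8): 8−20=-12≡14 → O
L(11): 11−20=-9≡17 → R
G(6): 6−20=-14≡12 → M
F(5): 5−20=-15≡11 → L
M(12): 12−20=-8≡18 → S
F(5): 5−20=-15≡11 → L
K(10): 10−20=-10≡16 → Q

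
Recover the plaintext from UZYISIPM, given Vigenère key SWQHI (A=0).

Repeat the key across the ciphertext: SWQHISWQ
U(20)−S(18): 2 → C
Z(25)−W(22): 3 → D
Y(24)−Q(16): 8 → I
I(8)−H(7): 1 → B
S(18)−I(8): 10 → K
I(8)−S(18): -10≡16 → Q
P(15)−W(22): -7≡19 → T
M(12)−Q(16): -4≡22 → W

CDIBKQTW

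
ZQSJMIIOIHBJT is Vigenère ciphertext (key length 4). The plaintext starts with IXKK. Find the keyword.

RTIZ

Subtract each crib letter from the matching ciphertext letter (mod 26):
Z(25)−I(8)=17 → R
Q(16)−X(23)=-7≡19 → T
S(18)−K(10)=8 → I
J(9)−K(10)=-1≡25 → Z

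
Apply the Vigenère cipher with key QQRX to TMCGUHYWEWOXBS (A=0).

Repeat the key across the message: QQRXQQRXQQRXQQ
T(19)+Q(16): 35≡9 → J
M(12)+Q(16): 28≡2 → C
C(2)+R(17): 19 → T
G(6)+X(23): 29≡3 → D
U(20)+Q(16): 36≡10 → K
H(7)+Q(16): 23 → X
Y(24)+R(17): 41≡15 → P
W(22)+X(23): 45≡19 → T
E(4)+Q(16): 20 → U
W(22)+Q(16): 38≡12 → M
O(14)+R(17): 31≡5 → F
X(23)+X(23): 46≡20 → U
B(1)+Q(16): 17 → R
S(18)+Q(16): 34≡8 → I

JCTDKXPTUMFURI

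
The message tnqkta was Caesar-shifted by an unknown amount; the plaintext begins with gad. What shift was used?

From the crib: t(19)−g(6)=13, so the shift is 13.

13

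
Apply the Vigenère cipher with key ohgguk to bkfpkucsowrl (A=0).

prlveeqzuclv

Repeat the key across the message: ohggukohgguk
b(1)+o(14): 15 → p
k(10)+h(7): 17 → r
f(5)+g(6): 11 → l
p(15)+g(6): 21 → v
k(10)+u(20): 30≡4 → e
u(20)+k(10): 30≡4 → e
c(2)+o(14): 16 → q
s(18)+h(7): 25 → z
o(14)+g(6): 20 → u
w(22)+g(6): 28≡2 → c
r(17)+u(20): 37≡11 → l
l(11)+k(10): 21 → v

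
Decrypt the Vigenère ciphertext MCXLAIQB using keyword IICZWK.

EUVMEYIT

Repeat the key across the ciphertext: IICZWKII
M(12)−I(8): 4 → E
C(2)−I(8): -6≡20 → U
X(23)−C(2): 21 → V
L(11)−Z(25): -14≡12 → M
A(0)−W(22): -22≡4 → E
I(8)−K(10): -2≡24 → Y
Q(16)−I(8): 8 → I
B(1)−I(8): -7≡19 → T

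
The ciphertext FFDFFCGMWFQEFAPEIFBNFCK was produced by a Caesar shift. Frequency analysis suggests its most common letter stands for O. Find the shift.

The most frequent ciphertext letter is F (appears 8 times).
F is position 5; O is position 14.
Shift = -9≡17.

17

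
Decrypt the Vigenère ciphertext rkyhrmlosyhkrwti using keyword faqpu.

mkisxhlydeckbhzd

Repeat the key across the ciphertext: faqpufaqpufaqpuf
r(17)−f(5): 12 → m
k(10)−a(0): 10 → k
y(24)−q(16): 8 → i
h(7)−p(15): -8≡18 → s
r(17)−u(20): -3≡23 → x
m(12)−f(5): 7 → h
l(11)−a(0): 11 → l
o(14)−q(16): -2≡24 → y
s(18)−p(15): 3 → d
y(24)−u(20): 4 → e
h(7)−f(5): 2 → c
k(10)−a(0): 10 → k
r(17)−q(16): 1 → b
w(22)−p(15): 7 → h
t(19)−u(20): -1≡25 → z
i(8)−f(5): 3 → d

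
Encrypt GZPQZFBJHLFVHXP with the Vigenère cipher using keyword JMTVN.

PLILMONCCYOHASC

Repeat the key across the message: JMTVNJMTVNJMTVN
G(6)+J(9): 15 → P
Z(25)+M(12): 37≡11 → L
P(15)+T(19): 34≡8 → I
Q(16)+V(21): 37≡11 → L
Z(25)+N(13): 38≡12 → M
F(5)+J(9): 14 → O
B(1)+M(12): 13 → N
J(9)+T(19): 28≡2 → C
H(7)+V(21): 28≡2 → C
L(11)+N(13): 24 → Y
F(5)+J(9): 14 → O
V(21)+M(12): 33≡7 → H
H(7)+T(19): 26≡0 → A
X(23)+V(21): 44≡18 → S
P(15)+N(13): 28≡2 → C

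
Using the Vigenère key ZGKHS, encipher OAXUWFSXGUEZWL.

Repeat the key across the message: ZGKHSZGKHSZGKH
O(14)+Z(25): 39≡13 → N
A(0)+G(6): 6 → G
X(23)+K(10): 33≡7 → H
U(20)+H(7): 27≡1 → B
W(22)+S(18): 40≡14 → O
F(5)+Z(25): 30≡4 → E
S(18)+G(6): 24 → Y
X(23)+K(10): 33≡7 → H
G(6)+H(7): 13 → N
U(20)+S(18): 38≡12 → M
E(4)+Z(25): 29≡3 → D
Z(25)+G(6): 31≡5 → F
W(22)+K(10): 32≡6 → G
L(11)+H(7): 18 → S

NGHBOEYHNMDFGS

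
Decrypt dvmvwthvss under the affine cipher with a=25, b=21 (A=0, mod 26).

The inverse of 25 mod 26 is 25, since 25·25=625≡1. Apply D(y)=25·(y−21) mod 26:
d(3): 25·(3−21)=-450≡18 → s
v(21): 25·(21−21)=0 → a
m(12): 25·(12−21)=-225≡9 → j
v(21): 25·(21−21)=0 → a
w(22): 25·(22−21)=25 → z
t(19): 25·(19−21)=-50≡2 → c
h(7): 25·(7−21)=-350≡14 → o
v(21): 25·(21−21)=0 → a
s(18): 25·(18−21)=-75≡3 → d
s(18): 25·(18−21)=-75≡3 → d

sajazcoadd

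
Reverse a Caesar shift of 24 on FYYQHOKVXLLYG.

F(5): 5−24=-19≡7 → H
Y(24): 24−24=0 → A
Y(24): 24−24=0 → A
Q(16): 16−24=-8≡18 → S
H(7): 7−24=-17≡9 → J
O(14): 14−24=-10≡16 → Q
K(10): 10−24=-14≡12 → M
V(21): 21−24=-3≡23 → X
X(23): 23−24=-1≡25 → Z
L(11): 11−24=-13≡13 → N
L(11): 11−24=-13≡13 → N
Y(24): 24−24=0 → A
G(6): 6−24=-18≡8 → I

HAASJQMXZNNAI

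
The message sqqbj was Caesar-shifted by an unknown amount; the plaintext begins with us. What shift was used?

From the crib: s(18)−u(20)=-2≡24, so the shift is 24.

24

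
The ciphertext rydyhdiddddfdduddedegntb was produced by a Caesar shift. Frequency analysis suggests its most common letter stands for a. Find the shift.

The most frequent ciphertext letter is d (appears 11 times).
d is position 3; a is position 0.
Shift = 3.

3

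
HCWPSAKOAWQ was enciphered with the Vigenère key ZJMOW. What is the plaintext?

ITKBWBBCMAR

Repeat the key across the ciphertext: ZJMOWZJMOWZ
H(7)−Z(25): -18≡8 → I
C(2)−J(9): -7≡19 → T
W(22)−M(12): 10 → K
P(15)−O(14): 1 → B
S(18)−W(22): -4≡22 → W
A(0)−Z(25): -25≡1 → B
K(10)−J(9): 1 → B
O(14)−M(12): 2 → C
A(0)−O(14): -14≡12 → M
W(22)−W(22): 0 → A
Q(16)−Z(25): -9≡17 → R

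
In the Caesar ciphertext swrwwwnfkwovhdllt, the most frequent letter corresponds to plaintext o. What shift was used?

8

The most frequent ciphertext letter is w (appears 5 times).
w is position 22; o is position 14.
Shift = 8.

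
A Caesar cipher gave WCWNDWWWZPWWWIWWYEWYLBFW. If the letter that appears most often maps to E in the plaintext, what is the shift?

The most frequent ciphertext letter is W (appears 12 times).
W is position 22; E is position 4.
Shift = 18.

18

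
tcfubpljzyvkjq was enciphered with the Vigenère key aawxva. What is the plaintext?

tcjxgpljdbakjq

Repeat the key across the ciphertext: aawxvaaawxvaaa
t(19)−a(0): 19 → t
c(2)−a(0): 2 → c
f(5)−w(22): -17≡9 → j
u(20)−x(23): -3≡23 → x
b(1)−v(21): -20≡6 → g
p(15)−a(0): 15 → p
l(11)−a(0): 11 → l
j(9)−a(0): 9 → j
z(25)−w(22): 3 → d
y(24)−x(23): 1 → b
v(21)−v(21): 0 → a
k(10)−a(0): 10 → k
j(9)−a(0): 9 → j
q(16)−a(0): 16 → q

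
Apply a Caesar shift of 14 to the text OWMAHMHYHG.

O(14): 14+14=28≡2 → C
W(22): 22+14=36≡10 → K
M(12): 12+14=26≡0 → A
A(0): 0+14=14 → O
H(7): 7+14=21 → V
M(12): 12+14=26≡0 → A
H(7): 7+14=21 → V
Y(24): 24+14=38≡12 → M
H(7): 7+14=21 → V
G(6): 6+14=20 → U

CKAOVAVMVU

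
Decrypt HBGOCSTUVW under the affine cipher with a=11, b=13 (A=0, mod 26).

QGXTZRKDWP

The inverse of 11 mod 26 is 19, since 11·19=209≡1. Apply D(y)=19·(y−13) mod 26:
H(7): 19·(7−13)=-114≡16 → Q
B(1): 19·(1−13)=-228≡6 → G
G(6): 19·(6−13)=-133≡23 → X
O(14): 19·(14−13)=19 → T
C(2): 19·(2−13)=-209≡25 → Z
S(18): 19·(18−13)=95≡17 → R
T(19): 19·(19−13)=114≡10 → K
U(20): 19·(20−13)=133≡3 → D
V(21): 19·(21−13)=152≡22 → W
W(22): 19·(22−13)=171≡15 → P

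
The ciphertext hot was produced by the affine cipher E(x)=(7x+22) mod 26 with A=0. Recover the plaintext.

The inverse of 7 mod 26 is 15, since 7·15=105≡1. Apply D(y)=15·(y−22) mod 26:
h(7): 15·(7−22)=-225≡9 → j
o(14): 15·(14−22)=-120≡10 → k
t(19): 15·(19−22)=-45≡7 → h

jkh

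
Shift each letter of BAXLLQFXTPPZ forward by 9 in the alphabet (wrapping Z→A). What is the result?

B(1): 1+9=10 → K
A(0): 0+9=9 → J
X(23): 23+9=32≡6 → G
L(11): 11+9=20 → U
L(11): 11+9=20 → U
Q(16): 16+9=25 → Z
F(5): 5+9=14 → O
X(23): 23+9=32≡6 → G
T(19): 19+9=28≡2 → C
P(15): 15+9=24 → Y
P(15): 15+9=24 → Y
Z(25): 25+9=34≡8 → I

KJGUUZOGCYYI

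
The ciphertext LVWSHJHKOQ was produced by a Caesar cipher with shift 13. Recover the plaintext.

YIJFUWUXBD

L(11): 11−13=-2≡24 → Y
V(21): 21−13=8 → I
W(22): 22−13=9 → J
S(18): 18−13=5 → F
H(7): 7−13=-6≡20 → U
J(9): 9−13=-4≡22 → W
H(7): 7−13=-6≡20 → U
K(10): 10−13=-3≡23 → X
O(14): 14−13=1 → B
Q(16): 16−13=3 → D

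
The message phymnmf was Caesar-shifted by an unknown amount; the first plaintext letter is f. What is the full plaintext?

From the crib: p(15)−f(5)=10, so the shift is 10.
Subtract 10 from each ciphertext letter:
p(15): 15−10=5 → f
h(7): 7−10=-3≡23 → x
y(24): 24−10=14 → o
m(12): 12−10=2 → c
n(13): 13−10=3 → d
m(12): 12−10=2 → c
f(5): 5−10=-5≡21 → v

fxocdcv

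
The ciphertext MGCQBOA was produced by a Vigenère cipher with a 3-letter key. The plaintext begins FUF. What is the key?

Subtract each crib letter from the matching ciphertext letter (mod 26):
M(12)−F(5)=7 → H
G(6)−U(20)=-14≡12 → M
C(2)−F(5)=-3≡23 → X

HMX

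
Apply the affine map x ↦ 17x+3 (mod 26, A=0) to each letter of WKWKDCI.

NRNRCLJ

W(22): 17·22+3=377≡13 → N
K(10): 17·10+3=173≡17 → R
W(22): 17·22+3=377≡13 → N
K(10): 17·10+3=173≡17 → R
D(3): 17·3+3=54≡2 → C
C(2): 17·2+3=37≡11 → L
I(8): 17·8+3=139≡9 → J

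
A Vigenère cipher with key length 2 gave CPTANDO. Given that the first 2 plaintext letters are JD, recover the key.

TM

Subtract each crib letter from the matching ciphertext letter (mod 26):
C(2)−J(9)=-7≡19 → T
P(15)−D(3)=12 → M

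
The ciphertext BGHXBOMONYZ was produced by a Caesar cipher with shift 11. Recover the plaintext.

B(1): 1−11=-10≡16 → Q
G(6): 6−11=-5≡21 → V
H(7): 7−11=-4≡22 → W
X(23): 23−11=12 → M
B(1): 1−11=-10≡16 → Q
O(14): 14−11=3 → D
M(12): 12−11=1 → B
O(14): 14−11=3 → D
N(13): 13−11=2 → C
Y(24): 24−11=13 → N
Z(25): 25−11=14 → O

QVWMQDBDCNO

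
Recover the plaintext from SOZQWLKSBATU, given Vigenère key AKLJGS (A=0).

Repeat the key across the ciphertext: AKLJGSAKLJGS
S(18)−A(0): 18 → S
O(14)−K(10): 4 → E
Z(25)−L(11): 14 → O
Q(16)−J(9): 7 → H
W(22)−G(6): 16 → Q
L(11)−S(18): -7≡19 → T
K(10)−A(0): 10 → K
S(18)−K(10): 8 → I
B(1)−L(11): -10≡16 → Q
A(0)−J(9): -9≡17 → R
T(19)−G(6): 13 → N
U(20)−S(18): 2 → C

SEOHQTKIQRNC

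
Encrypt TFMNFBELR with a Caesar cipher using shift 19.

T(19): 19+19=38≡12 → M
F(5): 5+19=24 → Y
M(12): 12+19=31≡5 → F
N(13): 13+19=32≡6 → G
F(5): 5+19=24 → Y
B(1): 1+19=20 → U
E(4): 4+19=23 → X
L(11): 11+19=30≡4 → E
R(17): 17+19=36≡10 → K

MYFGYUXEK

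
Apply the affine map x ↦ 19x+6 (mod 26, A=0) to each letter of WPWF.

IFIX

W(22): 19·22+6=424≡8 → I
P(15): 19·15+6=291≡5 → F
W(22): 19·22+6=424≡8 → I
F(5): 19·5+6=101≡23 → X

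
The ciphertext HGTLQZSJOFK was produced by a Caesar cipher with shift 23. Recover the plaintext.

KJWOTCVMRIN

H(7): 7−23=-16≡10 → K
G(6): 6−23=-17≡9 → J
T(19): 19−23=-4≡22 → W
L(11): 11−23=-12≡14 → O
Q(16): 16−23=-7≡19 → T
Z(25): 25−23=2 → C
S(18): 18−23=-5≡21 → V
J(9): 9−23=-14≡12 → M
O(14): 14−23=-9≡17 → R
F(5): 5−23=-18≡8 → I
K(10): 10−23=-13≡13 → N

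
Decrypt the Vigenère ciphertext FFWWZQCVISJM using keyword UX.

Repeat the key across the ciphertext: UXUXUXUXUXUX
F(5)−U(20): -15≡11 → L
F(5)−X(23): -18≡8 → I
W(22)−U(20): 2 → C
W(22)−X(23): -1≡25 → Z
Z(25)−U(20): 5 → F
Q(16)−X(23): -7≡19 → T
C(2)−U(20): -18≡8 → I
V(21)−X(23): -2≡24 → Y
I(8)−U(20): -12≡14 → O
S(18)−X(23): -5≡21 → V
J(9)−U(20): -11≡15 → P
M(12)−X(23): -11≡15 → P

LICZFTIYOVPP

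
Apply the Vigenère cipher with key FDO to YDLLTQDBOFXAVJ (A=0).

DGZQWEIECKAOAM

Repeat the key across the message: FDOFDOFDOFDOFD
Y(24)+F(5): 29≡3 → D
D(3)+D(3): 6 → G
L(11)+O(14): 25 → Z
L(11)+F(5): 16 → Q
T(19)+D(3): 22 → W
Q(16)+O(14): 30≡4 → E
D(3)+F(5): 8 → I
B(1)+D(3): 4 → E
O(14)+O(14): 28≡2 → C
F(5)+F(5): 10 → K
X(23)+D(3): 26≡0 → A
A(0)+O(14): 14 → O
V(21)+F(5): 26≡0 → A
J(9)+D(3): 12 → M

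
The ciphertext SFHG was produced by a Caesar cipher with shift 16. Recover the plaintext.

CPRQ

S(18): 18−16=2 → C
F(5): 5−16=-11≡15 → P
H(7): 7−16=-9≡17 → R
G(6): 6−16=-10≡16 → Q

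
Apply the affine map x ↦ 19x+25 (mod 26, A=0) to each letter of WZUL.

W(22): 19·22+25=443≡1 → B
Z(25): 19·25+25=500≡6 → G
U(20): 19·20+25=405≡15 → P
L(11): 19·11+25=234≡0 → A

BGPA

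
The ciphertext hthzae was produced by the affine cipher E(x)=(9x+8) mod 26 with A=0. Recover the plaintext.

xhxzco

The inverse of 9 mod 26 is 3, since 9·3=27≡1. Apply D(y)=3·(y−8) mod 26:
h(7): 3·(7−8)=-3≡23 → x
t(19): 3·(19−8)=33≡7 → h
h(7): 3·(7−8)=-3≡23 → x
z(25): 3·(25−8)=51≡25 → z
a(0): 3·(0−8)=-24≡2 → c
e(4): 3·(4−8)=-12≡14 → o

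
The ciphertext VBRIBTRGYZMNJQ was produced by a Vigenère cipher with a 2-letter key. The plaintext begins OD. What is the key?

HY

Subtract each crib letter from the matching ciphertext letter (mod 26):
V(21)−O(14)=7 → H
B(1)−D(3)=-2≡24 → Y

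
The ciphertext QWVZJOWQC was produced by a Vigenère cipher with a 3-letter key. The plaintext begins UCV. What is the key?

WUA

Subtract each crib letter from the matching ciphertext letter (mod 26):
Q(16)−U(20)=-4≡22 → W
W(22)−C(2)=20 → U
V(21)−V(21)=0 → A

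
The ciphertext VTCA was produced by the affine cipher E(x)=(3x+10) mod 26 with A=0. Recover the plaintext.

The inverse of 3 mod 26 is 9, since 3·9=27≡1. Apply D(y)=9·(y−10) mod 26:
V(21): 9·(21−10)=99≡21 → V
T(19): 9·(19−10)=81≡3 → D
C(2): 9·(2−10)=-72≡6 → G
A(0): 9·(0−10)=-90≡14 → O

VDGO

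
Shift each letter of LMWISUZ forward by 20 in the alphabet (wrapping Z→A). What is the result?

L(11): 11+20=31≡5 → F
M(12): 12+20=32≡6 → G
W(22): 22+20=42≡16 → Q
I(8): 8+20=28≡2 → C
S(18): 18+20=38≡12 → M
U(20): 20+20=40≡14 → O
Z(25): 25+20=45≡19 → T

FGQCMOT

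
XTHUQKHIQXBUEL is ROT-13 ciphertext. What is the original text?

KGUHDXUVDKOHRY

X(23): 23−13=10 → K
T(19): 19−13=6 → G
H(7): 7−13=-6≡20 → U
U(20): 20−13=7 → H
Q(16): 16−13=3 → D
K(10): 10−13=-3≡23 → X
H(7): 7−13=-6≡20 → U
I(8): 8−13=-5≡21 → V
Q(16): 16−13=3 → D
X(23): 23−13=10 → K
B(1): 1−13=-12≡14 → O
U(20): 20−13=7 → H
E(4): 4−13=-9≡17 → R
L(11): 11−13=-2≡24 → Y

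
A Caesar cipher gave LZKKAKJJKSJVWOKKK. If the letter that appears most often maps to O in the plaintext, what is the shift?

The most frequent ciphertext letter is K (appears 7 times).
K is position 10; O is position 14.
Shift = -4≡22.

22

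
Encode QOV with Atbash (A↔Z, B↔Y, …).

JLE

Q(16) → J(9)
O(14) → L(11)
V(21) → E(4)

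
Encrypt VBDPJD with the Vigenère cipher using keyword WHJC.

RIMRFK

Repeat the key across the message: WHJCWH
V(21)+W(22): 43≡17 → R
B(1)+H(7): 8 → I
D(3)+J(9): 12 → M
P(15)+C(2): 17 → R
J(9)+W(22): 31≡5 → F
D(3)+H(7): 10 → K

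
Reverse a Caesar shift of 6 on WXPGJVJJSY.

QRJADPDDMS

W(22): 22−6=16 → Q
X(23): 23−6=17 → R
P(15): 15−6=9 → J
G(6): 6−6=0 → A
J(9): 9−6=3 → D
V(21): 21−6=15 → P
J(9): 9−6=3 → D
J(9): 9−6=3 → D
S(18): 18−6=12 → M
Y(24): 24−6=18 → S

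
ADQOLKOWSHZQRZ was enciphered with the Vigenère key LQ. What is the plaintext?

Repeat the key across the ciphertext: LQLQLQLQLQLQLQ
A(0)−L(11): -11≡15 → P
D(3)−Q(16): -13≡13 → N
Q(16)−L(11): 5 → F
O(14)−Q(16): -2≡24 → Y
L(11)−L(11): 0 → A
K(10)−Q(16): -6≡20 → U
O(14)−L(11): 3 → D
W(22)−Q(16): 6 → G
S(18)−L(11): 7 → H
H(7)−Q(16): -9≡17 → R
Z(25)−L(11): 14 → O
Q(16)−Q(16): 0 → A
R(17)−L(11): 6 → G
Z(25)−Q(16): 9 → J

PNFYAUDGHROAGJ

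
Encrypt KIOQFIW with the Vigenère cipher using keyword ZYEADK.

Repeat the key across the message: ZYEADKZ
K(10)+Z(25): 35≡9 → J
I(8)+Y(24): 32≡6 → G
O(14)+E(4): 18 → S
Q(16)+A(0): 16 → Q
F(5)+D(3): 8 → I
I(8)+K(10): 18 → S
W(22)+Z(25): 47≡21 → V

JGSQISV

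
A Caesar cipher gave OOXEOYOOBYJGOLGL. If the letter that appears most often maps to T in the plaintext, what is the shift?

21

The most frequent ciphertext letter is O (appears 6 times).
O is position 14; T is position 19.
Shift = -5≡21.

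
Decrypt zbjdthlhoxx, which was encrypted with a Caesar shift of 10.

z(25): 25−10=15 → p
b(1): 1−10=-9≡17 → r
j(9): 9−10=-1≡25 → z
d(3): 3−10=-7≡19 → t
t(19): 19−10=9 → j
h(7): 7−10=-3≡23 → x
l(11): 11−10=1 → b
h(7): 7−10=-3≡23 → x
o(14): 14−10=4 → e
x(23): 23−10=13 → n
x(23): 23−10=13 → n

prztjxbxenn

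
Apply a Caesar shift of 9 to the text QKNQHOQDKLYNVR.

Q(16): 16+9=25 → Z
K(10): 10+9=19 → T
N(13): 13+9=22 → W
Q(16): 16+9=25 → Z
H(7): 7+9=16 → Q
O(14): 14+9=23 → X
Q(16): 16+9=25 → Z
D(3): 3+9=12 → M
K(10): 10+9=19 → T
L(11): 11+9=20 → U
Y(24): 24+9=33≡7 → H
N(13): 13+9=22 → W
V(21): 21+9=30≡4 → E
R(17): 17+9=26≡0 → A

ZTWZQXZMTUHWEA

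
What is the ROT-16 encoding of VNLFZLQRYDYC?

V(21): 21+16=37≡11 → L
N(13): 13+16=29≡3 → D
L(11): 11+16=27≡1 → B
F(5): 5+16=21 → V
Z(25): 25+16=41≡15 → P
L(11): 11+16=27≡1 → B
Q(16): 16+16=32≡6 → G
R(17): 17+16=33≡7 → H
Y(24): 24+16=40≡14 → O
D(3): 3+16=19 → T
Y(24): 24+16=40≡14 → O
C(2): 2+16=18 → S

LDBVPBGHOTOS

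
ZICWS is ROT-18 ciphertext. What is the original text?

Z(25): 25−18=7 → H
I(8): 8−18=-10≡16 → Q
C(2): 2−18=-16≡10 → K
W(22): 22−18=4 → E
S(18): 18−18=0 → A

HQKEA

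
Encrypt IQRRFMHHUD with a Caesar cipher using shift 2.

I(8): 8+2=10 → K
Q(16): 16+2=18 → S
R(17): 17+2=19 → T
R(17): 17+2=19 → T
F(5): 5+2=7 → H
M(12): 12+2=14 → O
H(7): 7+2=9 → J
H(7): 7+2=9 → J
U(20): 20+2=22 → W
D(3): 3+2=5 → F

KSTTHOJJWF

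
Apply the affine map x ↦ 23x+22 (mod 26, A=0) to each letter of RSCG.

XUQE

R(17): 23·17+22=413≡23 → X
S(18): 23·18+22=436≡20 → U
C(2): 23·2+22=68≡16 → Q
G(6): 23·6+22=160≡4 → E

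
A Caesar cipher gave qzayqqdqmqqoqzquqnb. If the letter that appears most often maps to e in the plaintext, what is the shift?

The most frequent ciphertext letter is q (appears 9 times).
q is position 16; e is position 4.
Shift = 12.

12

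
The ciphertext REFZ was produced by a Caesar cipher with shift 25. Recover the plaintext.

SFGA

R(17): 17−25=-8≡18 → S
E(4): 4−25=-21≡5 → F
F(5): 5−25=-20≡6 → G
Z(25): 25−25=0 → A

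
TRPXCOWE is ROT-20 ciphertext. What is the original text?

T(19): 19−20=-1≡25 → Z
R(17): 17−20=-3≡23 → X
P(15): 15−20=-5≡21 → V
X(23): 23−20=3 → D
C(2): 2−20=-18≡8 → I
O(14): 14−20=-6≡20 → U
W(22): 22−20=2 → C
E(4): 4−20=-16≡10 → K

ZXVDIUCK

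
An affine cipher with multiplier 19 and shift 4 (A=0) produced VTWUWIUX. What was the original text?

The inverse of 19 mod 26 is 11, since 19·11=209≡1. Apply D(y)=11·(y−4) mod 26:
V(21): 11·(21−4)=187≡5 → F
T(19): 11·(19−4)=165≡9 → J
W(22): 11·(22−4)=198≡16 → Q
U(20): 11·(20−4)=176≡20 → U
W(22): 11·(22−4)=198≡16 → Q
I(8): 11·(8−4)=44≡18 → S
U(20): 11·(20−4)=176≡20 → U
X(23): 11·(23−4)=209≡1 → B

FJQUQSUB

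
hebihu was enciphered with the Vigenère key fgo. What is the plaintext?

Repeat the key across the ciphertext: fgofgo
h(7)−f(5): 2 → c
e(4)−g(6): -2≡24 → y
b(1)−o(14): -13≡13 → n
i(8)−f(5): 3 → d
h(7)−g(6): 1 → b
u(20)−o(14): 6 → g

cyndbg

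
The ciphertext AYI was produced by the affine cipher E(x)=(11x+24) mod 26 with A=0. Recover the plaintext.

MAI

The inverse of 11 mod 26 is 19, since 11·19=209≡1. Apply D(y)=19·(y−24) mod 26:
A(0): 19·(0−24)=-456≡12 → M
Y(24): 19·(24−24)=0 → A
I(8): 19·(8−24)=-304≡8 → I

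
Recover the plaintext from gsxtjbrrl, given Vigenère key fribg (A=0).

Repeat the key across the ciphertext: fribgfrib
g(6)−f(5): 1 → b
s(18)−r(17): 1 → b
x(23)−i(8): 15 → p
t(19)−b(1): 18 → s
j(9)−g(6): 3 → d
b(1)−f(5): -4≡22 → w
r(17)−r(17): 0 → a
r(17)−i(8): 9 → j
l(11)−b(1): 10 → k

bbpsdwajk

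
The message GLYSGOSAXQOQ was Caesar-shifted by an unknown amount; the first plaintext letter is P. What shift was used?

From the crib: G(6)−P(15)=-9≡17, so the shift is 17.

17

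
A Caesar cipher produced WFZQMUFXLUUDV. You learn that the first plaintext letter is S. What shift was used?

From the crib: W(22)−S(18)=4, so the shift is 4.

4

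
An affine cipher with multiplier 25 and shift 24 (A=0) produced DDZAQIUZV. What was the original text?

VVZYIQEZD

The inverse of 25 mod 26 is 25, since 25·25=625≡1. Apply D(y)=25·(y−24) mod 26:
D(3): 25·(3−24)=-525≡21 → V
D(3): 25·(3−24)=-525≡21 → V
Z(25): 25·(25−24)=25 → Z
A(0): 25·(0−24)=-600≡24 → Y
Q(16): 25·(16−24)=-200≡8 → I
I(8): 25·(8−24)=-400≡16 → Q
U(20): 25·(20−24)=-100≡4 → E
Z(25): 25·(25−24)=25 → Z
V(21): 25·(21−24)=-75≡3 → D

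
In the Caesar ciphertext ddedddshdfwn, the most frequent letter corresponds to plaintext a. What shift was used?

The most frequent ciphertext letter is d (appears 6 times).
d is position 3; a is position 0.
Shift = 3.

3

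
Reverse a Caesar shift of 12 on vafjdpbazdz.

jotxrdponrn

v(21): 21−12=9 → j
a(0): 0−12=-12≡14 → o
f(5): 5−12=-7≡19 → t
j(9): 9−12=-3≡23 → x
d(3): 3−12=-9≡17 → r
p(15): 15−12=3 → d
b(1): 1−12=-11≡15 → p
a(0): 0−12=-12≡14 → o
z(25): 25−12=13 → n
d(3): 3−12=-9≡17 → r
z(25): 25−12=13 → n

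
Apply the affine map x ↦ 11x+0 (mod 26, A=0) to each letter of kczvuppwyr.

k(10): 11·10+0=110≡6 → g
c(2): 11·2+0=22 → w
z(25): 11·25+0=275≡15 → p
v(21): 11·21+0=231≡23 → x
u(20): 11·20+0=220≡12 → m
p(15): 11·15+0=165≡9 → j
p(15): 11·15+0=165≡9 → j
w(22): 11·22+0=242≡8 → i
y(24): 11·24+0=264≡4 → e
r(17): 11·17+0=187≡5 → f

gwpxmjjief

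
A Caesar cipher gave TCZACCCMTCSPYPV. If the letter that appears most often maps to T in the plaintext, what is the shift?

The most frequent ciphertext letter is C (appears 5 times).
C is position 2; T is position 19.
Shift = -17≡9.

9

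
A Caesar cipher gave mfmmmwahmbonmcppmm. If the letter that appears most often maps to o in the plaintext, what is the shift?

24

The most frequent ciphertext letter is m (appears 8 times).
m is position 12; o is position 14.
Shift = -2≡24.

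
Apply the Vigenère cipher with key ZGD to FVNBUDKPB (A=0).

Repeat the key across the message: ZGDZGDZGD
F(5)+Z(25): 30≡4 → E
V(21)+G(6): 27≡1 → B
N(13)+D(3): 16 → Q
B(1)+Z(25): 26≡0 → A
U(20)+G(6): 26≡0 → A
D(3)+D(3): 6 → G
K(10)+Z(25): 35≡9 → J
P(15)+G(6): 21 → V
B(1)+D(3): 4 → E

EBQAAGJVE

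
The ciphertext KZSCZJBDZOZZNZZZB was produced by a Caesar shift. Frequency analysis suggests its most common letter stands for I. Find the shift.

The most frequent ciphertext letter is Z (appears 8 times).
Z is position 25; I is position 8.
Shift = 17.

17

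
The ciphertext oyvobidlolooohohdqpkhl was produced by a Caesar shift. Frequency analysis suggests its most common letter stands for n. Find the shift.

1

The most frequent ciphertext letter is o (appears 7 times).
o is position 14; n is position 13.
Shift = 1.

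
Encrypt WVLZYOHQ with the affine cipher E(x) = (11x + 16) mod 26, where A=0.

YNHFUOPK

W(22): 11·22+16=258≡24 → Y
V(21): 11·21+16=247≡13 → N
L(11): 11·11+16=137≡7 → H
Z(25): 11·25+16=291≡5 → F
Y(24): 11·24+16=280≡20 → U
O(14): 11·14+16=170≡14 → O
H(7): 11·7+16=93≡15 → P
Q(16): 11·16+16=192≡10 → K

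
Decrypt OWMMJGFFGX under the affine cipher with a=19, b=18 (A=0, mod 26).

The inverse of 19 mod 26 is 11, since 19·11=209≡1. Apply D(y)=11·(y−18) mod 26:
O(14): 11·(14−18)=-44≡8 → I
W(22): 11·(22−18)=44≡18 → S
M(12): 11·(12−18)=-66≡12 → M
M(12): 11·(12−18)=-66≡12 → M
J(9): 11·(9−18)=-99≡5 → F
G(6): 11·(6−18)=-132≡24 → Y
F(5): 11·(5−18)=-143≡13 → N
F(5): 11·(5−18)=-143≡13 → N
G(6): 11·(6−18)=-132≡24 → Y
X(23): 11·(23−18)=55≡3 → D

ISMMFYNNYD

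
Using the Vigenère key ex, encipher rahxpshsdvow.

vxlutplphsst

Repeat the key across the message: exexexexexex
r(17)+e(4): 21 → v
a(0)+x(23): 23 → x
h(7)+e(4): 11 → l
x(23)+x(23): 46≡20 → u
p(15)+e(4): 19 → t
s(18)+x(23): 41≡15 → p
h(7)+e(4): 11 → l
s(18)+x(23): 41≡15 → p
d(3)+e(4): 7 → h
v(21)+x(23): 44≡18 → s
o(14)+e(4): 18 → s
w(22)+x(23): 45≡19 → t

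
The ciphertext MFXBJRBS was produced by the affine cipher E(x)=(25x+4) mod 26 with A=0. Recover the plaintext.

SZHDVNDM

The inverse of 25 mod 26 is 25, since 25·25=625≡1. Apply D(y)=25·(y−4) mod 26:
M(12): 25·(12−4)=200≡18 → S
F(5): 25·(5−4)=25 → Z
X(23): 25·(23−4)=475≡7 → H
B(1): 25·(1−4)=-75≡3 → D
J(9): 25·(9−4)=125≡21 → V
R(17): 25·(17−4)=325≡13 → N
B(1): 25·(1−4)=-75≡3 → D
S(18): 25·(18−4)=350≡12 → M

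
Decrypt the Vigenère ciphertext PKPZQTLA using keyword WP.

Repeat the key across the ciphertext: WPWPWPWP
P(15)−W(22): -7≡19 → T
K(10)−P(15): -5≡21 → V
P(15)−W(22): -7≡19 → T
Z(25)−P(15): 10 → K
Q(16)−W(22): -6≡20 → U
T(19)−P(15): 4 → E
L(11)−W(22): -11≡15 → P
A(0)−P(15): -15≡11 → L

TVTKUEPL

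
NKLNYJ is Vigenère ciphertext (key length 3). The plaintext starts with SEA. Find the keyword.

VGL

Subtract each crib letter from the matching ciphertext letter (mod 26):
N(13)−S(18)=-5≡21 → V
K(10)−E(4)=6 → G
L(11)−A(0)=11 → L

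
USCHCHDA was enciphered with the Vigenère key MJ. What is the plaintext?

IJQYQYRR

Repeat the key across the ciphertext: MJMJMJMJ
U(20)−M(12): 8 → I
S(18)−J(9): 9 → J
C(2)−M(12): -10≡16 → Q
H(7)−J(9): -2≡24 → Y
C(2)−M(12): -10≡16 → Q
H(7)−J(9): -2≡24 → Y
D(3)−M(12): -9≡17 → R
A(0)−J(9): -9≡17 → R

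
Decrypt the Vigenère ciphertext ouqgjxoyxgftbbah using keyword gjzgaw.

ilrajbipyafxvsbb

Repeat the key across the ciphertext: gjzgawgjzgawgjzg
o(14)−g(6): 8 → i
u(20)−j(9): 11 → l
q(16)−z(25): -9≡17 → r
g(6)−g(6): 0 → a
j(9)−a(0): 9 → j
x(23)−w(22): 1 → b
o(14)−g(6): 8 → i
y(24)−j(9): 15 → p
x(23)−z(25): -2≡24 → y
g(6)−g(6): 0 → a
f(5)−a(0): 5 → f
t(19)−w(22): -3≡23 → x
b(1)−g(6): -5≡21 → v
b(1)−j(9): -8≡18 → s
a(0)−z(25): -25≡1 → b
h(7)−g(6): 1 → b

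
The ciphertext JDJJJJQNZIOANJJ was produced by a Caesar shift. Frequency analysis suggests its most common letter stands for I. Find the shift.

The most frequent ciphertext letter is J (appears 7 times).
J is position 9; I is position 8.
Shift = 1.

1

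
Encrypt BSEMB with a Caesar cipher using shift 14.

B(1): 1+14=15 → P
S(18): 18+14=32≡6 → G
E(4): 4+14=18 → S
M(12): 12+14=26≡0 → A
B(1): 1+14=15 → P

PGSAP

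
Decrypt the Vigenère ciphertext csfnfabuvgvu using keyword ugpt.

imqulumbbagb

Repeat the key across the ciphertext: ugptugptugpt
c(2)−u(20): -18≡8 → i
s(18)−g(6): 12 → m
f(5)−p(15): -10≡16 → q
n(13)−t(19): -6≡20 → u
f(5)−u(20): -15≡11 → l
a(0)−g(6): -6≡20 → u
b(1)−p(15): -14≡12 → m
u(20)−t(19): 1 → b
v(21)−u(20): 1 → b
g(6)−g(6): 0 → a
v(21)−p(15): 6 → g
u(20)−t(19): 1 → b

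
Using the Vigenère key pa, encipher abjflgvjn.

Repeat the key across the message: papapapap
a(0)+p(15): 15 → p
b(1)+a(0): 1 → b
j(9)+p(15): 24 → y
f(5)+a(0): 5 → f
l(11)+p(15): 26≡0 → a
g(6)+a(0): 6 → g
v(21)+p(15): 36≡10 → k
j(9)+a(0): 9 → j
n(13)+p(15): 28≡2 → c

pbyfagkjc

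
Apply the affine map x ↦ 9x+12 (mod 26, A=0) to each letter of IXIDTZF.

GLGNBDF

I(8): 9·8+12=84≡6 → G
X(23): 9·23+12=219≡11 → L
I(8): 9·8+12=84≡6 → G
D(3): 9·3+12=39≡13 → N
T(19): 9·19+12=183≡1 → B
Z(25): 9·25+12=237≡3 → D
F(5): 9·5+12=57≡5 → F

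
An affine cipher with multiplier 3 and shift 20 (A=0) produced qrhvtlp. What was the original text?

qznjrxh

The inverse of 3 mod 26 is 9, since 3·9=27≡1. Apply D(y)=9·(y−20) mod 26:
q(16): 9·(16−20)=-36≡16 → q
r(17): 9·(17−20)=-27≡25 → z
h(7): 9·(7−20)=-117≡13 → n
v(21): 9·(21−20)=9 → j
t(19): 9·(19−20)=-9≡17 → r
l(11): 9·(11−20)=-81≡23 → x
p(15): 9·(15−20)=-45≡7 → h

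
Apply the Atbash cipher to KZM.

K(10) → P(15)
Z(25) → A(0)
M(12) → N(13)

PAN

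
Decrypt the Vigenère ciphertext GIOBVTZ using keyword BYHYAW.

FKHDVXY

Repeat the key across the ciphertext: BYHYAWB
G(6)−B(1): 5 → F
I(8)−Y(24): -16≡10 → K
O(14)−H(7): 7 → H
B(1)−Y(24): -23≡3 → D
V(21)−A(0): 21 → V
T(19)−W(22): -3≡23 → X
Z(25)−B(1): 24 → Y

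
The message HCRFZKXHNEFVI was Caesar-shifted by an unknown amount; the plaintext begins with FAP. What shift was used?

2

From the crib: H(7)−F(5)=2, so the shift is 2.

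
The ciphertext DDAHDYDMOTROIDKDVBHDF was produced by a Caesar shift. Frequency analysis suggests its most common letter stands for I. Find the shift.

21

The most frequent ciphertext letter is D (appears 7 times).
D is position 3; I is position 8.
Shift = -5≡21.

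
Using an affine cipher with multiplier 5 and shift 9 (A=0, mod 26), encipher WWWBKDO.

W(22): 5·22+9=119≡15 → P
W(22): 5·22+9=119≡15 → P
W(22): 5·22+9=119≡15 → P
B(1): 5·1+9=14 → O
K(10): 5·10+9=59≡7 → H
D(3): 5·3+9=24 → Y
O(14): 5·14+9=79≡1 → B

PPPOHYB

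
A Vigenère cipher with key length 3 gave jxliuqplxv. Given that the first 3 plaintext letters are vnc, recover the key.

okj

Subtract each crib letter from the matching ciphertext letter (mod 26):
j(9)−v(21)=-12≡14 → o
x(23)−n(13)=10 → k
l(11)−c(2)=9 → j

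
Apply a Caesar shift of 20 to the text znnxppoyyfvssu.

z(25): 25+20=45≡19 → t
n(13): 13+20=33≡7 → h
n(13): 13+20=33≡7 → h
x(23): 23+20=43≡17 → r
p(15): 15+20=35≡9 → j
p(15): 15+20=35≡9 → j
o(14): 14+20=34≡8 → i
y(24): 24+20=44≡18 → s
y(24): 24+20=44≡18 → s
f(5): 5+20=25 → z
v(21): 21+20=41≡15 → p
s(18): 18+20=38≡12 → m
s(18): 18+20=38≡12 → m
u(20): 20+20=40≡14 → o

thhrjjisszpmmo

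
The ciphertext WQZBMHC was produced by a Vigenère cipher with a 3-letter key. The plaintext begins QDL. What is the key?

GNO

Subtract each crib letter from the matching ciphertext letter (mod 26):
W(22)−Q(16)=6 → G
Q(16)−D(3)=13 → N
Z(25)−L(11)=14 → O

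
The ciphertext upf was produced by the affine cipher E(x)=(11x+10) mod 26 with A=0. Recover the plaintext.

The inverse of 11 mod 26 is 19, since 11·19=209≡1. Apply D(y)=19·(y−10) mod 26:
u(20): 19·(20−10)=190≡8 → i
p(15): 19·(15−10)=95≡17 → r
f(5): 19·(5−10)=-95≡9 → j

irj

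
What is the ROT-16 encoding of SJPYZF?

S(18): 18+16=34≡8 → I
J(9): 9+16=25 → Z
P(15): 15+16=31≡5 → F
Y(24): 24+16=40≡14 → O
Z(25): 25+16=41≡15 → P
F(5): 5+16=21 → V

IZFOPV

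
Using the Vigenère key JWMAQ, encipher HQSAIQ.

QMEAYZ

Repeat the key across the message: JWMAQJ
H(7)+J(9): 16 → Q
Q(16)+W(22): 38≡12 → M
S(18)+M(12): 30≡4 → E
A(0)+A(0): 0 → A
I(8)+Q(16): 24 → Y
Q(16)+J(9): 25 → Z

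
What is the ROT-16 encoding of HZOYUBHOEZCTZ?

H(7): 7+16=23 → X
Z(25): 25+16=41≡15 → P
O(14): 14+16=30≡4 → E
Y(24): 24+16=40≡14 → O
U(20): 20+16=36≡10 → K
B(1): 1+16=17 → R
H(7): 7+16=23 → X
O(14): 14+16=30≡4 → E
E(4): 4+16=20 → U
Z(25): 25+16=41≡15 → P
C(2): 2+16=18 → S
T(19): 19+16=35≡9 → J
Z(25): 25+16=41≡15 → P

XPEOKRXEUPSJP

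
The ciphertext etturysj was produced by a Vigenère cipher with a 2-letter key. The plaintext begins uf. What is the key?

ko

Subtract each crib letter from the matching ciphertext letter (mod 26):
e(4)−u(20)=-16≡10 → k
t(19)−f(5)=14 → o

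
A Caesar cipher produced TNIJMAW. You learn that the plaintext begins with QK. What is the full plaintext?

QKFGJXT

From the crib: T(19)−Q(16)=3, so the shift is 3.
Subtract 3 from each ciphertext letter:
T(19): 19−3=16 → Q
N(13): 13−3=10 → K
I(8): 8−3=5 → F
J(9): 9−3=6 → G
M(12): 12−3=9 → J
A(0): 0−3=-3≡23 → X
W(22): 22−3=19 → T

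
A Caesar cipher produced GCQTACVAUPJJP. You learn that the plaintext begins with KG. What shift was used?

22

From the crib: G(6)−K(10)=-4≡22, so the shift is 22.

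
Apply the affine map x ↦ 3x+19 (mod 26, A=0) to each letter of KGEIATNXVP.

K(10): 3·10+19=49≡23 → X
G(6): 3·6+19=37≡11 → L
E(4): 3·4+19=31≡5 → F
I(8): 3·8+19=43≡17 → R
A(0): 3·0+19=19 → T
T(19): 3·19+19=76≡24 → Y
N(13): 3·13+19=58≡6 → G
X(23): 3·23+19=88≡10 → K
V(21): 3·21+19=82≡4 → E
P(15): 3·15+19=64≡12 → M

XLFRTYGKEM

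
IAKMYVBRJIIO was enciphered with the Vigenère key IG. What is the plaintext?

AUCGQPTLBCAI

Repeat the key across the ciphertext: IGIGIGIGIGIG
I(8)−I(8): 0 → A
A(0)−G(6): -6≡20 → U
K(10)−I(8): 2 → C
M(12)−G(6): 6 → G
Y(24)−I(8): 16 → Q
V(21)−G(6): 15 → P
B(1)−I(8): -7≡19 → T
R(17)−G(6): 11 → L
J(9)−I(8): 1 → B
I(8)−G(6): 2 → C
I(8)−I(8): 0 → A
O(14)−G(6): 8 → I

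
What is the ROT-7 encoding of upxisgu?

u(20): 20+7=27≡1 → b
p(15): 15+7=22 → w
x(23): 23+7=30≡4 → e
i(8): 8+7=15 → p
s(18): 18+7=25 → z
g(6): 6+7=13 → n
u(20): 20+7=27≡1 → b

bwepznb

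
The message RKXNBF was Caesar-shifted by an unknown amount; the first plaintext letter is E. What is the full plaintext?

From the crib: R(17)−E(4)=13, so the shift is 13.
Subtract 13 from each ciphertext letter:
R(17): 17−13=4 → E
K(10): 10−13=-3≡23 → X
X(23): 23−13=10 → K
N(13): 13−13=0 → A
B(1): 1−13=-12≡14 → O
F(5): 5−13=-8≡18 → S

EXKAOS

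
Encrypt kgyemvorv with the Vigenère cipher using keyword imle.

ssjiuhzvd

Repeat the key across the message: imleimlei
k(10)+i(8): 18 → s
g(6)+m(12): 18 → s
y(24)+l(11): 35≡9 → j
e(4)+e(4): 8 → i
m(12)+i(8): 20 → u
v(21)+m(12): 33≡7 → h
o(14)+l(11): 25 → z
r(17)+e(4): 21 → v
v(21)+i(8): 29≡3 → d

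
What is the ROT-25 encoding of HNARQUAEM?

H(7): 7+25=32≡6 → G
N(13): 13+25=38≡12 → M
A(0): 0+25=25 → Z
R(17): 17+25=42≡16 → Q
Q(16): 16+25=41≡15 → P
U(20): 20+25=45≡19 → T
A(0): 0+25=25 → Z
E(4): 4+25=29≡3 → D
M(12): 12+25=37≡11 → L

GMZQPTZDL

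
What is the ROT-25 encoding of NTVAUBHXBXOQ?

N(13): 13+25=38≡12 → M
T(19): 19+25=44≡18 → S
V(21): 21+25=46≡20 → U
A(0): 0+25=25 → Z
U(20): 20+25=45≡19 → T
B(1): 1+25=26≡0 → A
H(7): 7+25=32≡6 → G
X(23): 23+25=48≡22 → W
B(1): 1+25=26≡0 → A
X(23): 23+25=48≡22 → W
O(14): 14+25=39≡13 → N
Q(16): 16+25=41≡15 → P

MSUZTAGWAWNP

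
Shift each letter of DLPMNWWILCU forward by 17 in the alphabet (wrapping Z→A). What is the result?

UCGDENNZCTL

D(3): 3+17=20 → U
L(11): 11+17=28≡2 → C
P(15): 15+17=32≡6 → G
M(12): 12+17=29≡3 → D
N(13): 13+17=30≡4 → E
W(22): 22+17=39≡13 → N
W(22): 22+17=39≡13 → N
I(8): 8+17=25 → Z
L(11): 11+17=28≡2 → C
C(2): 2+17=19 → T
U(20): 20+17=37≡11 → L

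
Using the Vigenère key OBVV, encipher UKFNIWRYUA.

ILAIWXMTIB

Repeat the key across the message: OBVVOBVVOB
U(20)+O(14): 34≡8 → I
K(10)+B(1): 11 → L
F(5)+V(21): 26≡0 → A
N(13)+V(21): 34≡8 → I
I(8)+O(14): 22 → W
W(22)+B(1): 23 → X
R(17)+V(21): 38≡12 → M
Y(24)+V(21): 45≡19 → T
U(20)+O(14): 34≡8 → I
A(0)+B(1): 1 → B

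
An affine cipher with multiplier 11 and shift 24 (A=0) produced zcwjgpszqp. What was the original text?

The inverse of 11 mod 26 is 19, since 11·19=209≡1. Apply D(y)=19·(y−24) mod 26:
z(25): 19·(25−24)=19 → t
c(2): 19·(2−24)=-418≡24 → y
w(22): 19·(22−24)=-38≡14 → o
j(9): 19·(9−24)=-285≡1 → b
g(6): 19·(6−24)=-342≡22 → w
p(15): 19·(15−24)=-171≡11 → l
s(18): 19·(18−24)=-114≡16 → q
z(25): 19·(25−24)=19 → t
q(16): 19·(16−24)=-152≡4 → e
p(15): 19·(15−24)=-171≡11 → l

tyobwlqtel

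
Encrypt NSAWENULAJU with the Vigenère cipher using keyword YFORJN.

Repeat the key across the message: YFORJNYFORJ
N(13)+Y(24): 37≡11 → L
S(18)+F(5): 23 → X
A(0)+O(14): 14 → O
W(22)+R(17): 39≡13 → N
E(4)+J(9): 13 → N
N(13)+N(13): 26≡0 → A
U(20)+Y(24): 44≡18 → S
L(11)+F(5): 16 → Q
A(0)+O(14): 14 → O
J(9)+R(17): 26≡0 → A
U(20)+J(9): 29≡3 → D

LXONNASQOAD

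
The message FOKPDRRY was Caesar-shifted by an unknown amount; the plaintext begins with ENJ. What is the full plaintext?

From the crib: F(5)−E(4)=1, so the shift is 1.
Subtract 1 from each ciphertext letter:
F(5): 5−1=4 → E
O(14): 14−1=13 → N
K(10): 10−1=9 → J
P(15): 15−1=14 → O
D(3): 3−1=2 → C
R(17): 17−1=16 → Q
R(17): 17−1=16 → Q
Y(24): 24−1=23 → X

ENJOCQQX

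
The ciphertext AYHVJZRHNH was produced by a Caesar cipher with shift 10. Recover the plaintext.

QOXLZPHXDX

A(0): 0−10=-10≡16 → Q
Y(24): 24−10=14 → O
H(7): 7−10=-3≡23 → X
V(21): 21−10=11 → L
J(9): 9−10=-1≡25 → Z
Z(25): 25−10=15 → P
R(17): 17−10=7 → H
H(7): 7−10=-3≡23 → X
N(13): 13−10=3 → D
H(7): 7−10=-3≡23 → X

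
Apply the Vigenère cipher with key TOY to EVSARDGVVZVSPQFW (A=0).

Repeat the key across the message: TOYTOYTOYTOYTOYT
E(4)+T(19): 23 → X
V(21)+O(14): 35≡9 → J
S(18)+Y(24): 42≡16 → Q
A(0)+T(19): 19 → T
R(17)+O(14): 31≡5 → F
D(3)+Y(24): 27≡1 → B
G(6)+T(19): 25 → Z
V(21)+O(14): 35≡9 → J
V(21)+Y(24): 45≡19 → T
Z(25)+T(19): 44≡18 → S
V(21)+O(14): 35≡9 → J
S(18)+Y(24): 42≡16 → Q
P(15)+T(19): 34≡8 → I
Q(16)+O(14): 30≡4 → E
F(5)+Y(24): 29≡3 → D
W(22)+T(19): 41≡15 → P

XJQTFBZJTSJQIEDP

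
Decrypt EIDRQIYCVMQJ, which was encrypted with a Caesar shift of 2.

CGBPOGWATKOH

E(4): 4−2=2 → C
I(8): 8−2=6 → G
D(3): 3−2=1 → B
R(17): 17−2=15 → P
Q(16): 16−2=14 → O
I(8): 8−2=6 → G
Y(24): 24−2=22 → W
C(2): 2−2=0 → A
V(21): 21−2=19 → T
M(12): 12−2=10 → K
Q(16): 16−2=14 → O
J(9): 9−2=7 → H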